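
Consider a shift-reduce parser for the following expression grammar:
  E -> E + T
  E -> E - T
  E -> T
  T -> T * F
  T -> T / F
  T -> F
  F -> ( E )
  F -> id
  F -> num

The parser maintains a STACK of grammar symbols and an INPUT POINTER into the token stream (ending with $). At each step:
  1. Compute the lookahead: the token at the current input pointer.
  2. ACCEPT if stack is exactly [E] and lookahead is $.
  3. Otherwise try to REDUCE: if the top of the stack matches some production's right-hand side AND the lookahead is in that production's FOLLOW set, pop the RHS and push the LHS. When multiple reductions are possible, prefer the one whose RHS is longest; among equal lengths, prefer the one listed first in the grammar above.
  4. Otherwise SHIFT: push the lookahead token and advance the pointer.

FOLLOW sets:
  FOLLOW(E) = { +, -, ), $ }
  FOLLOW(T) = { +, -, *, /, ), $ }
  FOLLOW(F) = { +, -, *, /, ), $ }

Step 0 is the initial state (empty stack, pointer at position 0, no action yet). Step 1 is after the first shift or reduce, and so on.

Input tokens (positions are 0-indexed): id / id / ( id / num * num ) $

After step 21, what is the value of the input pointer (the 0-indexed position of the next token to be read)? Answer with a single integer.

Step 1: shift id. Stack=[id] ptr=1 lookahead=/ remaining=[/ id / ( id / num * num ) $]
Step 2: reduce F->id. Stack=[F] ptr=1 lookahead=/ remaining=[/ id / ( id / num * num ) $]
Step 3: reduce T->F. Stack=[T] ptr=1 lookahead=/ remaining=[/ id / ( id / num * num ) $]
Step 4: shift /. Stack=[T /] ptr=2 lookahead=id remaining=[id / ( id / num * num ) $]
Step 5: shift id. Stack=[T / id] ptr=3 lookahead=/ remaining=[/ ( id / num * num ) $]
Step 6: reduce F->id. Stack=[T / F] ptr=3 lookahead=/ remaining=[/ ( id / num * num ) $]
Step 7: reduce T->T / F. Stack=[T] ptr=3 lookahead=/ remaining=[/ ( id / num * num ) $]
Step 8: shift /. Stack=[T /] ptr=4 lookahead=( remaining=[( id / num * num ) $]
Step 9: shift (. Stack=[T / (] ptr=5 lookahead=id remaining=[id / num * num ) $]
Step 10: shift id. Stack=[T / ( id] ptr=6 lookahead=/ remaining=[/ num * num ) $]
Step 11: reduce F->id. Stack=[T / ( F] ptr=6 lookahead=/ remaining=[/ num * num ) $]
Step 12: reduce T->F. Stack=[T / ( T] ptr=6 lookahead=/ remaining=[/ num * num ) $]
Step 13: shift /. Stack=[T / ( T /] ptr=7 lookahead=num remaining=[num * num ) $]
Step 14: shift num. Stack=[T / ( T / num] ptr=8 lookahead=* remaining=[* num ) $]
Step 15: reduce F->num. Stack=[T / ( T / F] ptr=8 lookahead=* remaining=[* num ) $]
Step 16: reduce T->T / F. Stack=[T / ( T] ptr=8 lookahead=* remaining=[* num ) $]
Step 17: shift *. Stack=[T / ( T *] ptr=9 lookahead=num remaining=[num ) $]
Step 18: shift num. Stack=[T / ( T * num] ptr=10 lookahead=) remaining=[) $]
Step 19: reduce F->num. Stack=[T / ( T * F] ptr=10 lookahead=) remaining=[) $]
Step 20: reduce T->T * F. Stack=[T / ( T] ptr=10 lookahead=) remaining=[) $]
Step 21: reduce E->T. Stack=[T / ( E] ptr=10 lookahead=) remaining=[) $]

Answer: 10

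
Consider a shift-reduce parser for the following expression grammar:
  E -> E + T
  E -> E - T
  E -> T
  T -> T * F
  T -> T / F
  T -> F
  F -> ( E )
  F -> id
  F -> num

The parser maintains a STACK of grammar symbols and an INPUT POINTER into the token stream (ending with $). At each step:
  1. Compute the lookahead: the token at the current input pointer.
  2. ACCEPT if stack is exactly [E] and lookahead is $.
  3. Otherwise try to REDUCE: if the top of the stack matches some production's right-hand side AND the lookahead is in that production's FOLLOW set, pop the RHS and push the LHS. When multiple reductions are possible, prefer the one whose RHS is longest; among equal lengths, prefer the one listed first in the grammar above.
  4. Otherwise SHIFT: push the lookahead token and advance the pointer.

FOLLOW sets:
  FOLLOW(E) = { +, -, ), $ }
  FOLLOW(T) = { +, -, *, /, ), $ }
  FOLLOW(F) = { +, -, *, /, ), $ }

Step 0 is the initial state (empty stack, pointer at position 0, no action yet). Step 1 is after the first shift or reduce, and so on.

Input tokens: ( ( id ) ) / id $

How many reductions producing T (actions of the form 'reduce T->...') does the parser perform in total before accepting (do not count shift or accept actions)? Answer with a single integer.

Answer: 4

Derivation:
Step 1: shift (. Stack=[(] ptr=1 lookahead=( remaining=[( id ) ) / id $]
Step 2: shift (. Stack=[( (] ptr=2 lookahead=id remaining=[id ) ) / id $]
Step 3: shift id. Stack=[( ( id] ptr=3 lookahead=) remaining=[) ) / id $]
Step 4: reduce F->id. Stack=[( ( F] ptr=3 lookahead=) remaining=[) ) / id $]
Step 5: reduce T->F. Stack=[( ( T] ptr=3 lookahead=) remaining=[) ) / id $]
Step 6: reduce E->T. Stack=[( ( E] ptr=3 lookahead=) remaining=[) ) / id $]
Step 7: shift ). Stack=[( ( E )] ptr=4 lookahead=) remaining=[) / id $]
Step 8: reduce F->( E ). Stack=[( F] ptr=4 lookahead=) remaining=[) / id $]
Step 9: reduce T->F. Stack=[( T] ptr=4 lookahead=) remaining=[) / id $]
Step 10: reduce E->T. Stack=[( E] ptr=4 lookahead=) remaining=[) / id $]
Step 11: shift ). Stack=[( E )] ptr=5 lookahead=/ remaining=[/ id $]
Step 12: reduce F->( E ). Stack=[F] ptr=5 lookahead=/ remaining=[/ id $]
Step 13: reduce T->F. Stack=[T] ptr=5 lookahead=/ remaining=[/ id $]
Step 14: shift /. Stack=[T /] ptr=6 lookahead=id remaining=[id $]
Step 15: shift id. Stack=[T / id] ptr=7 lookahead=$ remaining=[$]
Step 16: reduce F->id. Stack=[T / F] ptr=7 lookahead=$ remaining=[$]
Step 17: reduce T->T / F. Stack=[T] ptr=7 lookahead=$ remaining=[$]
Step 18: reduce E->T. Stack=[E] ptr=7 lookahead=$ remaining=[$]
Step 19: accept. Stack=[E] ptr=7 lookahead=$ remaining=[$]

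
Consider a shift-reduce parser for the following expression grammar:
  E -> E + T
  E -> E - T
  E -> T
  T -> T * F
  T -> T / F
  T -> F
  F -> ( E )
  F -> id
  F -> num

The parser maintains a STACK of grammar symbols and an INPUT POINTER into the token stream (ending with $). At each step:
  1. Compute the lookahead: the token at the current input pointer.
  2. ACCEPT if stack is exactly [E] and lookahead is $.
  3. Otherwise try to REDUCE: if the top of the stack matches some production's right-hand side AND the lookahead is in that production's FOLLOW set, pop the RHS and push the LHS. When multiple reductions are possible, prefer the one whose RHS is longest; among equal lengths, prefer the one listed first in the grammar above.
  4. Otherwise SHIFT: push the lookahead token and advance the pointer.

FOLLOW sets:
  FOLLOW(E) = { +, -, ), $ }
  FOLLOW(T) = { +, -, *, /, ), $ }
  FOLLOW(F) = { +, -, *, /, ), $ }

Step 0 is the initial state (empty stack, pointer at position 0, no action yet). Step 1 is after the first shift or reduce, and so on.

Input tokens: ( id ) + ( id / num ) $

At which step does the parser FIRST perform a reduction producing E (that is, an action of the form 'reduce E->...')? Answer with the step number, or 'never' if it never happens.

Step 1: shift (. Stack=[(] ptr=1 lookahead=id remaining=[id ) + ( id / num ) $]
Step 2: shift id. Stack=[( id] ptr=2 lookahead=) remaining=[) + ( id / num ) $]
Step 3: reduce F->id. Stack=[( F] ptr=2 lookahead=) remaining=[) + ( id / num ) $]
Step 4: reduce T->F. Stack=[( T] ptr=2 lookahead=) remaining=[) + ( id / num ) $]
Step 5: reduce E->T. Stack=[( E] ptr=2 lookahead=) remaining=[) + ( id / num ) $]

Answer: 5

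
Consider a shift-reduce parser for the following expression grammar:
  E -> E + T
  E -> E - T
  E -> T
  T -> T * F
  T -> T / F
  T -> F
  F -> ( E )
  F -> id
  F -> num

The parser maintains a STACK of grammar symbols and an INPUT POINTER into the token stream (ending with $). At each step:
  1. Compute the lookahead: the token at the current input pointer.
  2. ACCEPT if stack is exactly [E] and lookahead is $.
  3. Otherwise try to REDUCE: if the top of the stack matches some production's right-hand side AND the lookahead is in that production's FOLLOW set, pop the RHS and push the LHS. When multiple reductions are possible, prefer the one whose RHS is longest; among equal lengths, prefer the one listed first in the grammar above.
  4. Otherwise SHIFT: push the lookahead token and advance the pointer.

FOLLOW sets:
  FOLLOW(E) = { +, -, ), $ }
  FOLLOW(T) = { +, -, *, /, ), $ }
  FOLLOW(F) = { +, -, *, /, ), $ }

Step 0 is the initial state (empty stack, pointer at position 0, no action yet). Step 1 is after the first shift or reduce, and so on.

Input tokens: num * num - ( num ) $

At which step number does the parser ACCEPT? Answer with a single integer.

Answer: 19

Derivation:
Step 1: shift num. Stack=[num] ptr=1 lookahead=* remaining=[* num - ( num ) $]
Step 2: reduce F->num. Stack=[F] ptr=1 lookahead=* remaining=[* num - ( num ) $]
Step 3: reduce T->F. Stack=[T] ptr=1 lookahead=* remaining=[* num - ( num ) $]
Step 4: shift *. Stack=[T *] ptr=2 lookahead=num remaining=[num - ( num ) $]
Step 5: shift num. Stack=[T * num] ptr=3 lookahead=- remaining=[- ( num ) $]
Step 6: reduce F->num. Stack=[T * F] ptr=3 lookahead=- remaining=[- ( num ) $]
Step 7: reduce T->T * F. Stack=[T] ptr=3 lookahead=- remaining=[- ( num ) $]
Step 8: reduce E->T. Stack=[E] ptr=3 lookahead=- remaining=[- ( num ) $]
Step 9: shift -. Stack=[E -] ptr=4 lookahead=( remaining=[( num ) $]
Step 10: shift (. Stack=[E - (] ptr=5 lookahead=num remaining=[num ) $]
Step 11: shift num. Stack=[E - ( num] ptr=6 lookahead=) remaining=[) $]
Step 12: reduce F->num. Stack=[E - ( F] ptr=6 lookahead=) remaining=[) $]
Step 13: reduce T->F. Stack=[E - ( T] ptr=6 lookahead=) remaining=[) $]
Step 14: reduce E->T. Stack=[E - ( E] ptr=6 lookahead=) remaining=[) $]
Step 15: shift ). Stack=[E - ( E )] ptr=7 lookahead=$ remaining=[$]
Step 16: reduce F->( E ). Stack=[E - F] ptr=7 lookahead=$ remaining=[$]
Step 17: reduce T->F. Stack=[E - T] ptr=7 lookahead=$ remaining=[$]
Step 18: reduce E->E - T. Stack=[E] ptr=7 lookahead=$ remaining=[$]
Step 19: accept. Stack=[E] ptr=7 lookahead=$ remaining=[$]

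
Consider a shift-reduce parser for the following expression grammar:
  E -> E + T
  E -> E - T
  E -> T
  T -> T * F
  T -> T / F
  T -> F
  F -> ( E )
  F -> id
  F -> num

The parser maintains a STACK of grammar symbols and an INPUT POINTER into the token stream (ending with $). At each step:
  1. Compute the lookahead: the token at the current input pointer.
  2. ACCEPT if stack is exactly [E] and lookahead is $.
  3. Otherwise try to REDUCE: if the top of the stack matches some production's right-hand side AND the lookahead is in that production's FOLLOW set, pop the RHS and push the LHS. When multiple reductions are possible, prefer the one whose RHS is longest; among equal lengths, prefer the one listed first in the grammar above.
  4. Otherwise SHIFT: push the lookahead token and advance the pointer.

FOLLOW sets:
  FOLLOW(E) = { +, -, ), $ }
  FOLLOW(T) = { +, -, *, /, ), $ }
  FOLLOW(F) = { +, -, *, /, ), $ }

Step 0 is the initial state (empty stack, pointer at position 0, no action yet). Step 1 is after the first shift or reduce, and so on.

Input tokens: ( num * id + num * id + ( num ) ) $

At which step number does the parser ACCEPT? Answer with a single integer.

Answer: 33

Derivation:
Step 1: shift (. Stack=[(] ptr=1 lookahead=num remaining=[num * id + num * id + ( num ) ) $]
Step 2: shift num. Stack=[( num] ptr=2 lookahead=* remaining=[* id + num * id + ( num ) ) $]
Step 3: reduce F->num. Stack=[( F] ptr=2 lookahead=* remaining=[* id + num * id + ( num ) ) $]
Step 4: reduce T->F. Stack=[( T] ptr=2 lookahead=* remaining=[* id + num * id + ( num ) ) $]
Step 5: shift *. Stack=[( T *] ptr=3 lookahead=id remaining=[id + num * id + ( num ) ) $]
Step 6: shift id. Stack=[( T * id] ptr=4 lookahead=+ remaining=[+ num * id + ( num ) ) $]
Step 7: reduce F->id. Stack=[( T * F] ptr=4 lookahead=+ remaining=[+ num * id + ( num ) ) $]
Step 8: reduce T->T * F. Stack=[( T] ptr=4 lookahead=+ remaining=[+ num * id + ( num ) ) $]
Step 9: reduce E->T. Stack=[( E] ptr=4 lookahead=+ remaining=[+ num * id + ( num ) ) $]
Step 10: shift +. Stack=[( E +] ptr=5 lookahead=num remaining=[num * id + ( num ) ) $]
Step 11: shift num. Stack=[( E + num] ptr=6 lookahead=* remaining=[* id + ( num ) ) $]
Step 12: reduce F->num. Stack=[( E + F] ptr=6 lookahead=* remaining=[* id + ( num ) ) $]
Step 13: reduce T->F. Stack=[( E + T] ptr=6 lookahead=* remaining=[* id + ( num ) ) $]
Step 14: shift *. Stack=[( E + T *] ptr=7 lookahead=id remaining=[id + ( num ) ) $]
Step 15: shift id. Stack=[( E + T * id] ptr=8 lookahead=+ remaining=[+ ( num ) ) $]
Step 16: reduce F->id. Stack=[( E + T * F] ptr=8 lookahead=+ remaining=[+ ( num ) ) $]
Step 17: reduce T->T * F. Stack=[( E + T] ptr=8 lookahead=+ remaining=[+ ( num ) ) $]
Step 18: reduce E->E + T. Stack=[( E] ptr=8 lookahead=+ remaining=[+ ( num ) ) $]
Step 19: shift +. Stack=[( E +] ptr=9 lookahead=( remaining=[( num ) ) $]
Step 20: shift (. Stack=[( E + (] ptr=10 lookahead=num remaining=[num ) ) $]
Step 21: shift num. Stack=[( E + ( num] ptr=11 lookahead=) remaining=[) ) $]
Step 22: reduce F->num. Stack=[( E + ( F] ptr=11 lookahead=) remaining=[) ) $]
Step 23: reduce T->F. Stack=[( E + ( T] ptr=11 lookahead=) remaining=[) ) $]
Step 24: reduce E->T. Stack=[( E + ( E] ptr=11 lookahead=) remaining=[) ) $]
Step 25: shift ). Stack=[( E + ( E )] ptr=12 lookahead=) remaining=[) $]
Step 26: reduce F->( E ). Stack=[( E + F] ptr=12 lookahead=) remaining=[) $]
Step 27: reduce T->F. Stack=[( E + T] ptr=12 lookahead=) remaining=[) $]
Step 28: reduce E->E + T. Stack=[( E] ptr=12 lookahead=) remaining=[) $]
Step 29: shift ). Stack=[( E )] ptr=13 lookahead=$ remaining=[$]
Step 30: reduce F->( E ). Stack=[F] ptr=13 lookahead=$ remaining=[$]
Step 31: reduce T->F. Stack=[T] ptr=13 lookahead=$ remaining=[$]
Step 32: reduce E->T. Stack=[E] ptr=13 lookahead=$ remaining=[$]
Step 33: accept. Stack=[E] ptr=13 lookahead=$ remaining=[$]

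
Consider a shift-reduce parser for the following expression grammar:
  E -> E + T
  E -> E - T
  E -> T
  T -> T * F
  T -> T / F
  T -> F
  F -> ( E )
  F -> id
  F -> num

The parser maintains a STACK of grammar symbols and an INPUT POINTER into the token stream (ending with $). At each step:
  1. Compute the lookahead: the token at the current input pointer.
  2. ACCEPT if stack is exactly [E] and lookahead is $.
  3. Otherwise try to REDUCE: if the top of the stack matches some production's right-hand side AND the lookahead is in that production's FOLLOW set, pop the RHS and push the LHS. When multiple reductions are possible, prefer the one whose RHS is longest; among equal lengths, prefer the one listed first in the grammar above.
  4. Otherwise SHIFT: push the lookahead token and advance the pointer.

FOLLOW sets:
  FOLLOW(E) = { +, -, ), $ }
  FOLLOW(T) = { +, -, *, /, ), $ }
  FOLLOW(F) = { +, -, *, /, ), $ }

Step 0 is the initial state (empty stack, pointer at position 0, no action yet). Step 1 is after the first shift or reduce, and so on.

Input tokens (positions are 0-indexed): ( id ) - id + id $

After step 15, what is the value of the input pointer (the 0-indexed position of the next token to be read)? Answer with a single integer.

Answer: 6

Derivation:
Step 1: shift (. Stack=[(] ptr=1 lookahead=id remaining=[id ) - id + id $]
Step 2: shift id. Stack=[( id] ptr=2 lookahead=) remaining=[) - id + id $]
Step 3: reduce F->id. Stack=[( F] ptr=2 lookahead=) remaining=[) - id + id $]
Step 4: reduce T->F. Stack=[( T] ptr=2 lookahead=) remaining=[) - id + id $]
Step 5: reduce E->T. Stack=[( E] ptr=2 lookahead=) remaining=[) - id + id $]
Step 6: shift ). Stack=[( E )] ptr=3 lookahead=- remaining=[- id + id $]
Step 7: reduce F->( E ). Stack=[F] ptr=3 lookahead=- remaining=[- id + id $]
Step 8: reduce T->F. Stack=[T] ptr=3 lookahead=- remaining=[- id + id $]
Step 9: reduce E->T. Stack=[E] ptr=3 lookahead=- remaining=[- id + id $]
Step 10: shift -. Stack=[E -] ptr=4 lookahead=id remaining=[id + id $]
Step 11: shift id. Stack=[E - id] ptr=5 lookahead=+ remaining=[+ id $]
Step 12: reduce F->id. Stack=[E - F] ptr=5 lookahead=+ remaining=[+ id $]
Step 13: reduce T->F. Stack=[E - T] ptr=5 lookahead=+ remaining=[+ id $]
Step 14: reduce E->E - T. Stack=[E] ptr=5 lookahead=+ remaining=[+ id $]
Step 15: shift +. Stack=[E +] ptr=6 lookahead=id remaining=[id $]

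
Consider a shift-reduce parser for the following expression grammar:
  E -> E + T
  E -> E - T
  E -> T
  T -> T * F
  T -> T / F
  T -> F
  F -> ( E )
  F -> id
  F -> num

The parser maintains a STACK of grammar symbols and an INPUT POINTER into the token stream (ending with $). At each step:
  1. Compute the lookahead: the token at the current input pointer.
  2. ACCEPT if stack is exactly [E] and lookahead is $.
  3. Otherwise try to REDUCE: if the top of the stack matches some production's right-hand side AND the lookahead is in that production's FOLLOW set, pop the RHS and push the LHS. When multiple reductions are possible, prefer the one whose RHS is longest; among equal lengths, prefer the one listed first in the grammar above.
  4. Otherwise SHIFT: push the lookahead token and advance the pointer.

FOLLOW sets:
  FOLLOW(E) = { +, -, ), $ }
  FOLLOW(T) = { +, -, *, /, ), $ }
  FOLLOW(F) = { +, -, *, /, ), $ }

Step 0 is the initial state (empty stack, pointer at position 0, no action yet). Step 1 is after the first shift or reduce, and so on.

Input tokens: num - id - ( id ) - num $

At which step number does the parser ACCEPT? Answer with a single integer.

Step 1: shift num. Stack=[num] ptr=1 lookahead=- remaining=[- id - ( id ) - num $]
Step 2: reduce F->num. Stack=[F] ptr=1 lookahead=- remaining=[- id - ( id ) - num $]
Step 3: reduce T->F. Stack=[T] ptr=1 lookahead=- remaining=[- id - ( id ) - num $]
Step 4: reduce E->T. Stack=[E] ptr=1 lookahead=- remaining=[- id - ( id ) - num $]
Step 5: shift -. Stack=[E -] ptr=2 lookahead=id remaining=[id - ( id ) - num $]
Step 6: shift id. Stack=[E - id] ptr=3 lookahead=- remaining=[- ( id ) - num $]
Step 7: reduce F->id. Stack=[E - F] ptr=3 lookahead=- remaining=[- ( id ) - num $]
Step 8: reduce T->F. Stack=[E - T] ptr=3 lookahead=- remaining=[- ( id ) - num $]
Step 9: reduce E->E - T. Stack=[E] ptr=3 lookahead=- remaining=[- ( id ) - num $]
Step 10: shift -. Stack=[E -] ptr=4 lookahead=( remaining=[( id ) - num $]
Step 11: shift (. Stack=[E - (] ptr=5 lookahead=id remaining=[id ) - num $]
Step 12: shift id. Stack=[E - ( id] ptr=6 lookahead=) remaining=[) - num $]
Step 13: reduce F->id. Stack=[E - ( F] ptr=6 lookahead=) remaining=[) - num $]
Step 14: reduce T->F. Stack=[E - ( T] ptr=6 lookahead=) remaining=[) - num $]
Step 15: reduce E->T. Stack=[E - ( E] ptr=6 lookahead=) remaining=[) - num $]
Step 16: shift ). Stack=[E - ( E )] ptr=7 lookahead=- remaining=[- num $]
Step 17: reduce F->( E ). Stack=[E - F] ptr=7 lookahead=- remaining=[- num $]
Step 18: reduce T->F. Stack=[E - T] ptr=7 lookahead=- remaining=[- num $]
Step 19: reduce E->E - T. Stack=[E] ptr=7 lookahead=- remaining=[- num $]
Step 20: shift -. Stack=[E -] ptr=8 lookahead=num remaining=[num $]
Step 21: shift num. Stack=[E - num] ptr=9 lookahead=$ remaining=[$]
Step 22: reduce F->num. Stack=[E - F] ptr=9 lookahead=$ remaining=[$]
Step 23: reduce T->F. Stack=[E - T] ptr=9 lookahead=$ remaining=[$]
Step 24: reduce E->E - T. Stack=[E] ptr=9 lookahead=$ remaining=[$]
Step 25: accept. Stack=[E] ptr=9 lookahead=$ remaining=[$]

Answer: 25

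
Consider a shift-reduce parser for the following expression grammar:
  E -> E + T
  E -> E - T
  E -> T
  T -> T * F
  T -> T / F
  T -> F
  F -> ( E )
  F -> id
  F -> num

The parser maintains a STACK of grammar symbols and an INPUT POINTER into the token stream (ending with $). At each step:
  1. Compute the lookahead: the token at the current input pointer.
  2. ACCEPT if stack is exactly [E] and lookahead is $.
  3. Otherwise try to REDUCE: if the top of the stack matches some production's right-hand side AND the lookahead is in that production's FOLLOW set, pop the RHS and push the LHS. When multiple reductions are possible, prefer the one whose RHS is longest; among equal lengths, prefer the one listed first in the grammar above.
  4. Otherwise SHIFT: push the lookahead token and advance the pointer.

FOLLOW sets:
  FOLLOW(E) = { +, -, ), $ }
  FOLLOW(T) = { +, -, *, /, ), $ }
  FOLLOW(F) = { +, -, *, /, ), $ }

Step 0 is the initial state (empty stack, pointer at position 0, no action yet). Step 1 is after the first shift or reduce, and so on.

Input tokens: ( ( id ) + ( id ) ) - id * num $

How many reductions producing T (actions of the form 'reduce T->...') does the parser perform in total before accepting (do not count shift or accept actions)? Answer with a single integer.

Step 1: shift (. Stack=[(] ptr=1 lookahead=( remaining=[( id ) + ( id ) ) - id * num $]
Step 2: shift (. Stack=[( (] ptr=2 lookahead=id remaining=[id ) + ( id ) ) - id * num $]
Step 3: shift id. Stack=[( ( id] ptr=3 lookahead=) remaining=[) + ( id ) ) - id * num $]
Step 4: reduce F->id. Stack=[( ( F] ptr=3 lookahead=) remaining=[) + ( id ) ) - id * num $]
Step 5: reduce T->F. Stack=[( ( T] ptr=3 lookahead=) remaining=[) + ( id ) ) - id * num $]
Step 6: reduce E->T. Stack=[( ( E] ptr=3 lookahead=) remaining=[) + ( id ) ) - id * num $]
Step 7: shift ). Stack=[( ( E )] ptr=4 lookahead=+ remaining=[+ ( id ) ) - id * num $]
Step 8: reduce F->( E ). Stack=[( F] ptr=4 lookahead=+ remaining=[+ ( id ) ) - id * num $]
Step 9: reduce T->F. Stack=[( T] ptr=4 lookahead=+ remaining=[+ ( id ) ) - id * num $]
Step 10: reduce E->T. Stack=[( E] ptr=4 lookahead=+ remaining=[+ ( id ) ) - id * num $]
Step 11: shift +. Stack=[( E +] ptr=5 lookahead=( remaining=[( id ) ) - id * num $]
Step 12: shift (. Stack=[( E + (] ptr=6 lookahead=id remaining=[id ) ) - id * num $]
Step 13: shift id. Stack=[( E + ( id] ptr=7 lookahead=) remaining=[) ) - id * num $]
Step 14: reduce F->id. Stack=[( E + ( F] ptr=7 lookahead=) remaining=[) ) - id * num $]
Step 15: reduce T->F. Stack=[( E + ( T] ptr=7 lookahead=) remaining=[) ) - id * num $]
Step 16: reduce E->T. Stack=[( E + ( E] ptr=7 lookahead=) remaining=[) ) - id * num $]
Step 17: shift ). Stack=[( E + ( E )] ptr=8 lookahead=) remaining=[) - id * num $]
Step 18: reduce F->( E ). Stack=[( E + F] ptr=8 lookahead=) remaining=[) - id * num $]
Step 19: reduce T->F. Stack=[( E + T] ptr=8 lookahead=) remaining=[) - id * num $]
Step 20: reduce E->E + T. Stack=[( E] ptr=8 lookahead=) remaining=[) - id * num $]
Step 21: shift ). Stack=[( E )] ptr=9 lookahead=- remaining=[- id * num $]
Step 22: reduce F->( E ). Stack=[F] ptr=9 lookahead=- remaining=[- id * num $]
Step 23: reduce T->F. Stack=[T] ptr=9 lookahead=- remaining=[- id * num $]
Step 24: reduce E->T. Stack=[E] ptr=9 lookahead=- remaining=[- id * num $]
Step 25: shift -. Stack=[E -] ptr=10 lookahead=id remaining=[id * num $]
Step 26: shift id. Stack=[E - id] ptr=11 lookahead=* remaining=[* num $]
Step 27: reduce F->id. Stack=[E - F] ptr=11 lookahead=* remaining=[* num $]
Step 28: reduce T->F. Stack=[E - T] ptr=11 lookahead=* remaining=[* num $]
Step 29: shift *. Stack=[E - T *] ptr=12 lookahead=num remaining=[num $]
Step 30: shift num. Stack=[E - T * num] ptr=13 lookahead=$ remaining=[$]
Step 31: reduce F->num. Stack=[E - T * F] ptr=13 lookahead=$ remaining=[$]
Step 32: reduce T->T * F. Stack=[E - T] ptr=13 lookahead=$ remaining=[$]
Step 33: reduce E->E - T. Stack=[E] ptr=13 lookahead=$ remaining=[$]
Step 34: accept. Stack=[E] ptr=13 lookahead=$ remaining=[$]

Answer: 7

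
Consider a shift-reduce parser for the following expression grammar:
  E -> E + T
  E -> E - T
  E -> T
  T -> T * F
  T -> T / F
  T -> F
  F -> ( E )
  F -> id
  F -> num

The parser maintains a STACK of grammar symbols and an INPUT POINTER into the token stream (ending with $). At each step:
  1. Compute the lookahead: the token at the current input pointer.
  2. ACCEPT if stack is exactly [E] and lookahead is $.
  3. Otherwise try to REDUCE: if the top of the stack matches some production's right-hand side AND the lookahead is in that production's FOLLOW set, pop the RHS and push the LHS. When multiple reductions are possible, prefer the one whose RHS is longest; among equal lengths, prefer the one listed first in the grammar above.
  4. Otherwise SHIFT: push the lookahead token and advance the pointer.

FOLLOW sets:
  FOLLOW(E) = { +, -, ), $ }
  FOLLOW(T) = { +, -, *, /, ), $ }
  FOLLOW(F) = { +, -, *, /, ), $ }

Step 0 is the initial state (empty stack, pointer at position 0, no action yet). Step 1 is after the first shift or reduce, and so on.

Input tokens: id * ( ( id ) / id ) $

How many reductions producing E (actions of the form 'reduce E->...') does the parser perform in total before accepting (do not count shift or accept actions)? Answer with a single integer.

Step 1: shift id. Stack=[id] ptr=1 lookahead=* remaining=[* ( ( id ) / id ) $]
Step 2: reduce F->id. Stack=[F] ptr=1 lookahead=* remaining=[* ( ( id ) / id ) $]
Step 3: reduce T->F. Stack=[T] ptr=1 lookahead=* remaining=[* ( ( id ) / id ) $]
Step 4: shift *. Stack=[T *] ptr=2 lookahead=( remaining=[( ( id ) / id ) $]
Step 5: shift (. Stack=[T * (] ptr=3 lookahead=( remaining=[( id ) / id ) $]
Step 6: shift (. Stack=[T * ( (] ptr=4 lookahead=id remaining=[id ) / id ) $]
Step 7: shift id. Stack=[T * ( ( id] ptr=5 lookahead=) remaining=[) / id ) $]
Step 8: reduce F->id. Stack=[T * ( ( F] ptr=5 lookahead=) remaining=[) / id ) $]
Step 9: reduce T->F. Stack=[T * ( ( T] ptr=5 lookahead=) remaining=[) / id ) $]
Step 10: reduce E->T. Stack=[T * ( ( E] ptr=5 lookahead=) remaining=[) / id ) $]
Step 11: shift ). Stack=[T * ( ( E )] ptr=6 lookahead=/ remaining=[/ id ) $]
Step 12: reduce F->( E ). Stack=[T * ( F] ptr=6 lookahead=/ remaining=[/ id ) $]
Step 13: reduce T->F. Stack=[T * ( T] ptr=6 lookahead=/ remaining=[/ id ) $]
Step 14: shift /. Stack=[T * ( T /] ptr=7 lookahead=id remaining=[id ) $]
Step 15: shift id. Stack=[T * ( T / id] ptr=8 lookahead=) remaining=[) $]
Step 16: reduce F->id. Stack=[T * ( T / F] ptr=8 lookahead=) remaining=[) $]
Step 17: reduce T->T / F. Stack=[T * ( T] ptr=8 lookahead=) remaining=[) $]
Step 18: reduce E->T. Stack=[T * ( E] ptr=8 lookahead=) remaining=[) $]
Step 19: shift ). Stack=[T * ( E )] ptr=9 lookahead=$ remaining=[$]
Step 20: reduce F->( E ). Stack=[T * F] ptr=9 lookahead=$ remaining=[$]
Step 21: reduce T->T * F. Stack=[T] ptr=9 lookahead=$ remaining=[$]
Step 22: reduce E->T. Stack=[E] ptr=9 lookahead=$ remaining=[$]
Step 23: accept. Stack=[E] ptr=9 lookahead=$ remaining=[$]

Answer: 3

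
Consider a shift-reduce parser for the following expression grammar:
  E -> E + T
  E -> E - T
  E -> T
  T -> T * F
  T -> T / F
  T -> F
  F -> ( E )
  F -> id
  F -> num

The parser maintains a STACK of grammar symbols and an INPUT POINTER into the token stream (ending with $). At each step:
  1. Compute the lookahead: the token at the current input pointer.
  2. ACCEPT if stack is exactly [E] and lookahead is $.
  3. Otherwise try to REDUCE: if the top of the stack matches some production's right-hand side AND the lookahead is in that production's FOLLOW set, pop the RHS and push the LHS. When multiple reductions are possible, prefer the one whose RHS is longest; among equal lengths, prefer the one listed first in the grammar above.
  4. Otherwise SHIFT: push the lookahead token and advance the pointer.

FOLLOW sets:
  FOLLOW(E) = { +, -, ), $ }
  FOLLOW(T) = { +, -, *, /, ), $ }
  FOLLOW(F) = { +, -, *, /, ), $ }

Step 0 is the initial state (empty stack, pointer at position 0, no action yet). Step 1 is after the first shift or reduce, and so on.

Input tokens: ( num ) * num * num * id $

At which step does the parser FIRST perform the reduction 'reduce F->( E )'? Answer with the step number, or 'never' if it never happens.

Answer: 7

Derivation:
Step 1: shift (. Stack=[(] ptr=1 lookahead=num remaining=[num ) * num * num * id $]
Step 2: shift num. Stack=[( num] ptr=2 lookahead=) remaining=[) * num * num * id $]
Step 3: reduce F->num. Stack=[( F] ptr=2 lookahead=) remaining=[) * num * num * id $]
Step 4: reduce T->F. Stack=[( T] ptr=2 lookahead=) remaining=[) * num * num * id $]
Step 5: reduce E->T. Stack=[( E] ptr=2 lookahead=) remaining=[) * num * num * id $]
Step 6: shift ). Stack=[( E )] ptr=3 lookahead=* remaining=[* num * num * id $]
Step 7: reduce F->( E ). Stack=[F] ptr=3 lookahead=* remaining=[* num * num * id $]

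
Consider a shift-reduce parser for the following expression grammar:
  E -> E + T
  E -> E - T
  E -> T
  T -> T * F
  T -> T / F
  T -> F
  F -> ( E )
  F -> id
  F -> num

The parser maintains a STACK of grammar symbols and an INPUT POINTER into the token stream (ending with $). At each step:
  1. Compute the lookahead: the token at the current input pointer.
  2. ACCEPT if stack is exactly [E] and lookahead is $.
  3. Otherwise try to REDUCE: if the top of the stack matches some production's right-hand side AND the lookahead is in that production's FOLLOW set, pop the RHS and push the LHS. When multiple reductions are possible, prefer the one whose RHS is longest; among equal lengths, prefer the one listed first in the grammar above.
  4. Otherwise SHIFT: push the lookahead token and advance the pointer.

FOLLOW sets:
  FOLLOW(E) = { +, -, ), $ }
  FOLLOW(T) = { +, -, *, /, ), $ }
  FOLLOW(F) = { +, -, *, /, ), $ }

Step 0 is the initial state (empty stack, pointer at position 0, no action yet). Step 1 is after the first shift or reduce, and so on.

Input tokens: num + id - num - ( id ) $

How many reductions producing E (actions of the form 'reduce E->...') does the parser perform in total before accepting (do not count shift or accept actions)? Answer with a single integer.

Answer: 5

Derivation:
Step 1: shift num. Stack=[num] ptr=1 lookahead=+ remaining=[+ id - num - ( id ) $]
Step 2: reduce F->num. Stack=[F] ptr=1 lookahead=+ remaining=[+ id - num - ( id ) $]
Step 3: reduce T->F. Stack=[T] ptr=1 lookahead=+ remaining=[+ id - num - ( id ) $]
Step 4: reduce E->T. Stack=[E] ptr=1 lookahead=+ remaining=[+ id - num - ( id ) $]
Step 5: shift +. Stack=[E +] ptr=2 lookahead=id remaining=[id - num - ( id ) $]
Step 6: shift id. Stack=[E + id] ptr=3 lookahead=- remaining=[- num - ( id ) $]
Step 7: reduce F->id. Stack=[E + F] ptr=3 lookahead=- remaining=[- num - ( id ) $]
Step 8: reduce T->F. Stack=[E + T] ptr=3 lookahead=- remaining=[- num - ( id ) $]
Step 9: reduce E->E + T. Stack=[E] ptr=3 lookahead=- remaining=[- num - ( id ) $]
Step 10: shift -. Stack=[E -] ptr=4 lookahead=num remaining=[num - ( id ) $]
Step 11: shift num. Stack=[E - num] ptr=5 lookahead=- remaining=[- ( id ) $]
Step 12: reduce F->num. Stack=[E - F] ptr=5 lookahead=- remaining=[- ( id ) $]
Step 13: reduce T->F. Stack=[E - T] ptr=5 lookahead=- remaining=[- ( id ) $]
Step 14: reduce E->E - T. Stack=[E] ptr=5 lookahead=- remaining=[- ( id ) $]
Step 15: shift -. Stack=[E -] ptr=6 lookahead=( remaining=[( id ) $]
Step 16: shift (. Stack=[E - (] ptr=7 lookahead=id remaining=[id ) $]
Step 17: shift id. Stack=[E - ( id] ptr=8 lookahead=) remaining=[) $]
Step 18: reduce F->id. Stack=[E - ( F] ptr=8 lookahead=) remaining=[) $]
Step 19: reduce T->F. Stack=[E - ( T] ptr=8 lookahead=) remaining=[) $]
Step 20: reduce E->T. Stack=[E - ( E] ptr=8 lookahead=) remaining=[) $]
Step 21: shift ). Stack=[E - ( E )] ptr=9 lookahead=$ remaining=[$]
Step 22: reduce F->( E ). Stack=[E - F] ptr=9 lookahead=$ remaining=[$]
Step 23: reduce T->F. Stack=[E - T] ptr=9 lookahead=$ remaining=[$]
Step 24: reduce E->E - T. Stack=[E] ptr=9 lookahead=$ remaining=[$]
Step 25: accept. Stack=[E] ptr=9 lookahead=$ remaining=[$]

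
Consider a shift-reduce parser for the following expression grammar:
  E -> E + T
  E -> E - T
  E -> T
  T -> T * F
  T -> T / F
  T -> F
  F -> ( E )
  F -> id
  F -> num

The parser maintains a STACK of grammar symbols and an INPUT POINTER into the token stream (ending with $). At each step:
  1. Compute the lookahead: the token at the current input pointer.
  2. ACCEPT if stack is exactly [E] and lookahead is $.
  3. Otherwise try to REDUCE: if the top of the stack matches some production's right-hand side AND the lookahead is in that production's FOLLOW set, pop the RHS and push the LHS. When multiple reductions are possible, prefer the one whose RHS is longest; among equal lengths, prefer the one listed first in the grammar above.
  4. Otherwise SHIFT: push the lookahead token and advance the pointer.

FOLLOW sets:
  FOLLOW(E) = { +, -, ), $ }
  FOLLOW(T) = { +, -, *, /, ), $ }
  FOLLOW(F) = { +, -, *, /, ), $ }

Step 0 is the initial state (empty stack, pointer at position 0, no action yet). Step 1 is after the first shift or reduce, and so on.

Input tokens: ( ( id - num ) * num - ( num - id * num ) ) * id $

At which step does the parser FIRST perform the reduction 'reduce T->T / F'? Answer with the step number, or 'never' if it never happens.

Step 1: shift (. Stack=[(] ptr=1 lookahead=( remaining=[( id - num ) * num - ( num - id * num ) ) * id $]
Step 2: shift (. Stack=[( (] ptr=2 lookahead=id remaining=[id - num ) * num - ( num - id * num ) ) * id $]
Step 3: shift id. Stack=[( ( id] ptr=3 lookahead=- remaining=[- num ) * num - ( num - id * num ) ) * id $]
Step 4: reduce F->id. Stack=[( ( F] ptr=3 lookahead=- remaining=[- num ) * num - ( num - id * num ) ) * id $]
Step 5: reduce T->F. Stack=[( ( T] ptr=3 lookahead=- remaining=[- num ) * num - ( num - id * num ) ) * id $]
Step 6: reduce E->T. Stack=[( ( E] ptr=3 lookahead=- remaining=[- num ) * num - ( num - id * num ) ) * id $]
Step 7: shift -. Stack=[( ( E -] ptr=4 lookahead=num remaining=[num ) * num - ( num - id * num ) ) * id $]
Step 8: shift num. Stack=[( ( E - num] ptr=5 lookahead=) remaining=[) * num - ( num - id * num ) ) * id $]
Step 9: reduce F->num. Stack=[( ( E - F] ptr=5 lookahead=) remaining=[) * num - ( num - id * num ) ) * id $]
Step 10: reduce T->F. Stack=[( ( E - T] ptr=5 lookahead=) remaining=[) * num - ( num - id * num ) ) * id $]
Step 11: reduce E->E - T. Stack=[( ( E] ptr=5 lookahead=) remaining=[) * num - ( num - id * num ) ) * id $]
Step 12: shift ). Stack=[( ( E )] ptr=6 lookahead=* remaining=[* num - ( num - id * num ) ) * id $]
Step 13: reduce F->( E ). Stack=[( F] ptr=6 lookahead=* remaining=[* num - ( num - id * num ) ) * id $]
Step 14: reduce T->F. Stack=[( T] ptr=6 lookahead=* remaining=[* num - ( num - id * num ) ) * id $]
Step 15: shift *. Stack=[( T *] ptr=7 lookahead=num remaining=[num - ( num - id * num ) ) * id $]
Step 16: shift num. Stack=[( T * num] ptr=8 lookahead=- remaining=[- ( num - id * num ) ) * id $]
Step 17: reduce F->num. Stack=[( T * F] ptr=8 lookahead=- remaining=[- ( num - id * num ) ) * id $]
Step 18: reduce T->T * F. Stack=[( T] ptr=8 lookahead=- remaining=[- ( num - id * num ) ) * id $]
Step 19: reduce E->T. Stack=[( E] ptr=8 lookahead=- remaining=[- ( num - id * num ) ) * id $]
Step 20: shift -. Stack=[( E -] ptr=9 lookahead=( remaining=[( num - id * num ) ) * id $]
Step 21: shift (. Stack=[( E - (] ptr=10 lookahead=num remaining=[num - id * num ) ) * id $]
Step 22: shift num. Stack=[( E - ( num] ptr=11 lookahead=- remaining=[- id * num ) ) * id $]
Step 23: reduce F->num. Stack=[( E - ( F] ptr=11 lookahead=- remaining=[- id * num ) ) * id $]
Step 24: reduce T->F. Stack=[( E - ( T] ptr=11 lookahead=- remaining=[- id * num ) ) * id $]
Step 25: reduce E->T. Stack=[( E - ( E] ptr=11 lookahead=- remaining=[- id * num ) ) * id $]
Step 26: shift -. Stack=[( E - ( E -] ptr=12 lookahead=id remaining=[id * num ) ) * id $]
Step 27: shift id. Stack=[( E - ( E - id] ptr=13 lookahead=* remaining=[* num ) ) * id $]
Step 28: reduce F->id. Stack=[( E - ( E - F] ptr=13 lookahead=* remaining=[* num ) ) * id $]
Step 29: reduce T->F. Stack=[( E - ( E - T] ptr=13 lookahead=* remaining=[* num ) ) * id $]
Step 30: shift *. Stack=[( E - ( E - T *] ptr=14 lookahead=num remaining=[num ) ) * id $]
Step 31: shift num. Stack=[( E - ( E - T * num] ptr=15 lookahead=) remaining=[) ) * id $]
Step 32: reduce F->num. Stack=[( E - ( E - T * F] ptr=15 lookahead=) remaining=[) ) * id $]
Step 33: reduce T->T * F. Stack=[( E - ( E - T] ptr=15 lookahead=) remaining=[) ) * id $]
Step 34: reduce E->E - T. Stack=[( E - ( E] ptr=15 lookahead=) remaining=[) ) * id $]
Step 35: shift ). Stack=[( E - ( E )] ptr=16 lookahead=) remaining=[) * id $]
Step 36: reduce F->( E ). Stack=[( E - F] ptr=16 lookahead=) remaining=[) * id $]
Step 37: reduce T->F. Stack=[( E - T] ptr=16 lookahead=) remaining=[) * id $]
Step 38: reduce E->E - T. Stack=[( E] ptr=16 lookahead=) remaining=[) * id $]
Step 39: shift ). Stack=[( E )] ptr=17 lookahead=* remaining=[* id $]
Step 40: reduce F->( E ). Stack=[F] ptr=17 lookahead=* remaining=[* id $]
Step 41: reduce T->F. Stack=[T] ptr=17 lookahead=* remaining=[* id $]
Step 42: shift *. Stack=[T *] ptr=18 lookahead=id remaining=[id $]
Step 43: shift id. Stack=[T * id] ptr=19 lookahead=$ remaining=[$]
Step 44: reduce F->id. Stack=[T * F] ptr=19 lookahead=$ remaining=[$]
Step 45: reduce T->T * F. Stack=[T] ptr=19 lookahead=$ remaining=[$]
Step 46: reduce E->T. Stack=[E] ptr=19 lookahead=$ remaining=[$]
Step 47: accept. Stack=[E] ptr=19 lookahead=$ remaining=[$]

Answer: never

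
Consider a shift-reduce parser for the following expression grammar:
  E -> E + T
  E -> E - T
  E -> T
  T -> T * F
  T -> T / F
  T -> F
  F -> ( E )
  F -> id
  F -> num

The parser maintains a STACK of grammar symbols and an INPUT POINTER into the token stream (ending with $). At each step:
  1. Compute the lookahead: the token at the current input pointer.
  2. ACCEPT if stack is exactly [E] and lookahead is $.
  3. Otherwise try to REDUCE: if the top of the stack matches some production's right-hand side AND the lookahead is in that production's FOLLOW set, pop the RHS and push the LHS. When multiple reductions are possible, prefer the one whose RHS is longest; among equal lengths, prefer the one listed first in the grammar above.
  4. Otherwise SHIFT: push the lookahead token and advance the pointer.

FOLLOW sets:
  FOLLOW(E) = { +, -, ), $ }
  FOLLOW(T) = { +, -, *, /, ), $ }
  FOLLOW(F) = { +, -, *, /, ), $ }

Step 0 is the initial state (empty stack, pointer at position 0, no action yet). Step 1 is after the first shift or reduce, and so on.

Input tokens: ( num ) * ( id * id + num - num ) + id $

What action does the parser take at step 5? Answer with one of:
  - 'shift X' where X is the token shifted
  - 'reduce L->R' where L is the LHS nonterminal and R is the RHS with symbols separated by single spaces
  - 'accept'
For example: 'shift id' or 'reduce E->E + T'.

Answer: reduce E->T

Derivation:
Step 1: shift (. Stack=[(] ptr=1 lookahead=num remaining=[num ) * ( id * id + num - num ) + id $]
Step 2: shift num. Stack=[( num] ptr=2 lookahead=) remaining=[) * ( id * id + num - num ) + id $]
Step 3: reduce F->num. Stack=[( F] ptr=2 lookahead=) remaining=[) * ( id * id + num - num ) + id $]
Step 4: reduce T->F. Stack=[( T] ptr=2 lookahead=) remaining=[) * ( id * id + num - num ) + id $]
Step 5: reduce E->T. Stack=[( E] ptr=2 lookahead=) remaining=[) * ( id * id + num - num ) + id $]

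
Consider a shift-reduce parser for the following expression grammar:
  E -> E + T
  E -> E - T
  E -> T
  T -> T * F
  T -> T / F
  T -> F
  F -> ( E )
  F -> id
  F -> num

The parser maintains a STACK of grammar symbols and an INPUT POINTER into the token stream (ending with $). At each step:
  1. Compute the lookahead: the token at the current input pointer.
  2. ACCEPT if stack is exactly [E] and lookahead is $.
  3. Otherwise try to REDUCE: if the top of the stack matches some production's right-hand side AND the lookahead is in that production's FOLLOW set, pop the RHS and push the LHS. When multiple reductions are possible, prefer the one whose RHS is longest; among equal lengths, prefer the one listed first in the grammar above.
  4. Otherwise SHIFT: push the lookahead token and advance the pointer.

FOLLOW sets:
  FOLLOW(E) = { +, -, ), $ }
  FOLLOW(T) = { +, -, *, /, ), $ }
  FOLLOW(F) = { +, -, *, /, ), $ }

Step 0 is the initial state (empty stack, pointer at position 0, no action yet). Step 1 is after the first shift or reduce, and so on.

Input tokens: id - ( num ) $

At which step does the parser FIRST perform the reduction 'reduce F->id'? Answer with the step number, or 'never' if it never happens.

Answer: 2

Derivation:
Step 1: shift id. Stack=[id] ptr=1 lookahead=- remaining=[- ( num ) $]
Step 2: reduce F->id. Stack=[F] ptr=1 lookahead=- remaining=[- ( num ) $]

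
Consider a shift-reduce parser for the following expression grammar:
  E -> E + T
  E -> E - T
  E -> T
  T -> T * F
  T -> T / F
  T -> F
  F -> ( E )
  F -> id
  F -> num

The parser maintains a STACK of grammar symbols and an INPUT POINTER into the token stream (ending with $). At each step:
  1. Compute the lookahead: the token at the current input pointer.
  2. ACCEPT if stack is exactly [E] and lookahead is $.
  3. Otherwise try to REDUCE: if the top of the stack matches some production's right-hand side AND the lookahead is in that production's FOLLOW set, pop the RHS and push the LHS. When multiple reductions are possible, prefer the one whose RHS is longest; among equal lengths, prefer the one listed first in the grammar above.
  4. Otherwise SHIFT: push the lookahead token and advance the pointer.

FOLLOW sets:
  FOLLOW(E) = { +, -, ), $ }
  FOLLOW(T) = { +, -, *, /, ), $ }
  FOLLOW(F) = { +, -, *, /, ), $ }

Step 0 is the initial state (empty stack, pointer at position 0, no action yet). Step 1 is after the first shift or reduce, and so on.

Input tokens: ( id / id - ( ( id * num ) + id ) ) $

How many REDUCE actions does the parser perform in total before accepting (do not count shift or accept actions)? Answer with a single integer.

Answer: 22

Derivation:
Step 1: shift (. Stack=[(] ptr=1 lookahead=id remaining=[id / id - ( ( id * num ) + id ) ) $]
Step 2: shift id. Stack=[( id] ptr=2 lookahead=/ remaining=[/ id - ( ( id * num ) + id ) ) $]
Step 3: reduce F->id. Stack=[( F] ptr=2 lookahead=/ remaining=[/ id - ( ( id * num ) + id ) ) $]
Step 4: reduce T->F. Stack=[( T] ptr=2 lookahead=/ remaining=[/ id - ( ( id * num ) + id ) ) $]
Step 5: shift /. Stack=[( T /] ptr=3 lookahead=id remaining=[id - ( ( id * num ) + id ) ) $]
Step 6: shift id. Stack=[( T / id] ptr=4 lookahead=- remaining=[- ( ( id * num ) + id ) ) $]
Step 7: reduce F->id. Stack=[( T / F] ptr=4 lookahead=- remaining=[- ( ( id * num ) + id ) ) $]
Step 8: reduce T->T / F. Stack=[( T] ptr=4 lookahead=- remaining=[- ( ( id * num ) + id ) ) $]
Step 9: reduce E->T. Stack=[( E] ptr=4 lookahead=- remaining=[- ( ( id * num ) + id ) ) $]
Step 10: shift -. Stack=[( E -] ptr=5 lookahead=( remaining=[( ( id * num ) + id ) ) $]
Step 11: shift (. Stack=[( E - (] ptr=6 lookahead=( remaining=[( id * num ) + id ) ) $]
Step 12: shift (. Stack=[( E - ( (] ptr=7 lookahead=id remaining=[id * num ) + id ) ) $]
Step 13: shift id. Stack=[( E - ( ( id] ptr=8 lookahead=* remaining=[* num ) + id ) ) $]
Step 14: reduce F->id. Stack=[( E - ( ( F] ptr=8 lookahead=* remaining=[* num ) + id ) ) $]
Step 15: reduce T->F. Stack=[( E - ( ( T] ptr=8 lookahead=* remaining=[* num ) + id ) ) $]
Step 16: shift *. Stack=[( E - ( ( T *] ptr=9 lookahead=num remaining=[num ) + id ) ) $]
Step 17: shift num. Stack=[( E - ( ( T * num] ptr=10 lookahead=) remaining=[) + id ) ) $]
Step 18: reduce F->num. Stack=[( E - ( ( T * F] ptr=10 lookahead=) remaining=[) + id ) ) $]
Step 19: reduce T->T * F. Stack=[( E - ( ( T] ptr=10 lookahead=) remaining=[) + id ) ) $]
Step 20: reduce E->T. Stack=[( E - ( ( E] ptr=10 lookahead=) remaining=[) + id ) ) $]
Step 21: shift ). Stack=[( E - ( ( E )] ptr=11 lookahead=+ remaining=[+ id ) ) $]
Step 22: reduce F->( E ). Stack=[( E - ( F] ptr=11 lookahead=+ remaining=[+ id ) ) $]
Step 23: reduce T->F. Stack=[( E - ( T] ptr=11 lookahead=+ remaining=[+ id ) ) $]
Step 24: reduce E->T. Stack=[( E - ( E] ptr=11 lookahead=+ remaining=[+ id ) ) $]
Step 25: shift +. Stack=[( E - ( E +] ptr=12 lookahead=id remaining=[id ) ) $]
Step 26: shift id. Stack=[( E - ( E + id] ptr=13 lookahead=) remaining=[) ) $]
Step 27: reduce F->id. Stack=[( E - ( E + F] ptr=13 lookahead=) remaining=[) ) $]
Step 28: reduce T->F. Stack=[( E - ( E + T] ptr=13 lookahead=) remaining=[) ) $]
Step 29: reduce E->E + T. Stack=[( E - ( E] ptr=13 lookahead=) remaining=[) ) $]
Step 30: shift ). Stack=[( E - ( E )] ptr=14 lookahead=) remaining=[) $]
Step 31: reduce F->( E ). Stack=[( E - F] ptr=14 lookahead=) remaining=[) $]
Step 32: reduce T->F. Stack=[( E - T] ptr=14 lookahead=) remaining=[) $]
Step 33: reduce E->E - T. Stack=[( E] ptr=14 lookahead=) remaining=[) $]
Step 34: shift ). Stack=[( E )] ptr=15 lookahead=$ remaining=[$]
Step 35: reduce F->( E ). Stack=[F] ptr=15 lookahead=$ remaining=[$]
Step 36: reduce T->F. Stack=[T] ptr=15 lookahead=$ remaining=[$]
Step 37: reduce E->T. Stack=[E] ptr=15 lookahead=$ remaining=[$]
Step 38: accept. Stack=[E] ptr=15 lookahead=$ remaining=[$]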